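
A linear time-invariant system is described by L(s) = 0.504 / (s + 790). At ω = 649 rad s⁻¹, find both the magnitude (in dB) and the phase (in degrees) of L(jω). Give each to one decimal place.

|j649 + 790| = √(649² + 790²) = 1022
|L(j649)| = 0.504 / 1022 = 0.00049296
20 log₁₀(0.00049296) = -66.14 dB
∠(j649 + 790) = arctan(649/790) = 39.40°
∠L(j649) = −39.40° = -39.40°

|L| = -66.1 dB, ∠L = -39.4 deg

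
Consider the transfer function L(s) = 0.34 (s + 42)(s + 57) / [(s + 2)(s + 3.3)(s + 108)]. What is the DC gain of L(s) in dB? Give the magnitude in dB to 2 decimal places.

1.15 dB

L(0) = 0.34 × 42 × 57 / (2 × 3.3 × 108) = 1.1419
20 log₁₀(1.1419) = 1.153 dB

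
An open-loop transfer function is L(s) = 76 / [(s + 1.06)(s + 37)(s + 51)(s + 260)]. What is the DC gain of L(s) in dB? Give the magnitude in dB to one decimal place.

-76.7 dB

L(0) = 76 / (1.06 × 37 × 51 × 260) = 0.00014614
20 log₁₀(0.00014614) = -76.70 dB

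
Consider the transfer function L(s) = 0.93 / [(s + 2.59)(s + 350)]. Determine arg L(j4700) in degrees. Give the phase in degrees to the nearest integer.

-176°

∠(j4700 + 2.59) = arctan(4700/2.59) = 89.97°
∠(j4700 + 350) = arctan(4700/350) = 85.74°
∠L(j4700) = − (89.97° + 85.74°) = -175.71°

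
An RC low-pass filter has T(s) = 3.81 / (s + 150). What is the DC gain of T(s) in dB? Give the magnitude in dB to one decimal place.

T(0) = 3.81 / 150 = 0.0254
20 log₁₀(0.0254) = -31.90 dB

-31.9 dB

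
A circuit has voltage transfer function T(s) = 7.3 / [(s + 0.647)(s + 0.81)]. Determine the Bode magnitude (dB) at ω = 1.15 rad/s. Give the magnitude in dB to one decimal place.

|j1.15 + 0.647| = √(1.15² + 0.647²) = 1.32
|j1.15 + 0.81| = √(1.15² + 0.81²) = 1.407
|T(j1.15)| = 7.3 / (1.32 × 1.407) = 3.9331
20 log₁₀(3.9331) = 11.89 dB

11.9 dB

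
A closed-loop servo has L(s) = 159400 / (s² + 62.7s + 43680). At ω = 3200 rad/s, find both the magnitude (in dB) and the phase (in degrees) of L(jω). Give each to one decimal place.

|L| = -36.1 dB, ∠L = -178.9°

|(j3200)² + 62.7(j3200) + 43680| = |-1.0196e+07 + j2.0064e+05| = 1.02e+07
|L(j3200)| = 159400 / 1.02e+07 = 0.01563
20 log₁₀(0.01563) = -36.12 dB
∠[(j3200)² + 62.7(j3200) + 43680] = ∠[-1.0196e+07 + j2.0064e+05] = 178.87°
∠L(j3200) = −178.87° = -178.87°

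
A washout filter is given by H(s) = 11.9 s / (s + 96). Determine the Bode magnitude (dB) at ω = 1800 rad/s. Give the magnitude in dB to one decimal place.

21.5 dB

|j1800| = 1800
|j1800 + 96| = √(1800² + 96²) = 1803
|H(j1800)| = 11.9 × 1800 / 1803 = 11.883
20 log₁₀(11.883) = 21.50 dB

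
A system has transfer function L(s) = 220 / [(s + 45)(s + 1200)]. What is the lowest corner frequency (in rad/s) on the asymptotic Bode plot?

45 rad/s

Break frequencies occur at each pole and zero magnitude: 45 rad/s, 1200 rad/s.
The lowest is 45 rad/s.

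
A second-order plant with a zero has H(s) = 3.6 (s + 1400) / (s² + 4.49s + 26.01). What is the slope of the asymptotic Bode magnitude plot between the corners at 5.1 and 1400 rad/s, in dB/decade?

-40 dB/decade

In this band the factors already past their corner are: complex pole pair at ωₙ ≈ 5.1; net slope = -40 dB/decade.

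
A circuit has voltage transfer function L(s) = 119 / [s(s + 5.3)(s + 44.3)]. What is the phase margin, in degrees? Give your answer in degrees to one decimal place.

83.9°

Gain crossover: |L(jω)| = 1 at ω ≈ 0.505 rad/s.
∠L(j0.505) = −90° − arctan(0.505/5.3) − arctan(0.505/44.3) ≈ -96.09°
PM = 180° + (-96.09°) = 83.91°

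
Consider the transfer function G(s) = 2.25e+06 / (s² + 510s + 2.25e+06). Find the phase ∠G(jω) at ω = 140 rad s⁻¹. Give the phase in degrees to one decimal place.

-1.8°

∠[(j140)² + 510(j140) + 2.25e+06] = ∠[2.2304e+06 + j71400] = 1.83°
∠G(j140) = −1.83° = -1.83°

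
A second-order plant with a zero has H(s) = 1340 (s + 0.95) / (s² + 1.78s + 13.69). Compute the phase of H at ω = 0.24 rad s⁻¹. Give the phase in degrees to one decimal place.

12.4°

∠(j0.24 + 0.95) = arctan(0.24/0.95) = 14.18°
∠[(j0.24)² + 1.78(j0.24) + 13.69] = ∠[13.632 + j0.4272] = 1.79°
∠H(j0.24) = 14.18° − 1.79° = 12.38°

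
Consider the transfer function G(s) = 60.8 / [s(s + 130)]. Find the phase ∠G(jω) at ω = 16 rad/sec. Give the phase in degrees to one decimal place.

∠(j16 + 130) = arctan(16/130) = 7.02°
∠(j16) = 90.00°
∠G(j16) = − (7.02° + 90.00°) = -97.02°

-97.0°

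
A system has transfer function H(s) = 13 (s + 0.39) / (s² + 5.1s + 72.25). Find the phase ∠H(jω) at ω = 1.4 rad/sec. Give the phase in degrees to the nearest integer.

∠(j1.4 + 0.39) = arctan(1.4/0.39) = 74.43°
∠[(j1.4)² + 5.1(j1.4) + 72.25] = ∠[70.29 + j7.14] = 5.80°
∠H(j1.4) = 74.43° − 5.80° = 68.63°

69 deg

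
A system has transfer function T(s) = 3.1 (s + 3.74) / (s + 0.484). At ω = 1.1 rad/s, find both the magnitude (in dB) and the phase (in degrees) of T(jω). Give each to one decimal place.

|T| = 20.0 dB, ∠T = -49.9 deg

|j1.1 + 3.74| = √(1.1² + 3.74²) = 3.898
|j1.1 + 0.484| = √(1.1² + 0.484²) = 1.202
|T(j1.1)| = 3.1 × 3.898 / 1.202 = 10.056
20 log₁₀(10.056) = 20.05 dB
∠(j1.1 + 3.74) = arctan(1.1/3.74) = 16.39°
∠(j1.1 + 0.484) = arctan(1.1/0.484) = 66.25°
∠T(j1.1) = 16.39° − 66.25° = -49.86°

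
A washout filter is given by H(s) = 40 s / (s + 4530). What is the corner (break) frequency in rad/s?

4530 rad/s

The single real pole at s = −4530 gives a corner at ω = 4530 rad/s.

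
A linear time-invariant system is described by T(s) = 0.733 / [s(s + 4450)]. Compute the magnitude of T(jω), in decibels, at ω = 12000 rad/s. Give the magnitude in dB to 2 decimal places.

-166.42 dB

|j12000 + 4450| = √(12000² + 4450²) = 1.28e+04
|j12000| = 1.2e+04
|T(j12000)| = 0.733 / (1.28e+04 × 1.2e+04) = 4.7727e-09
20 log₁₀(4.7727e-09) = -166.425 dB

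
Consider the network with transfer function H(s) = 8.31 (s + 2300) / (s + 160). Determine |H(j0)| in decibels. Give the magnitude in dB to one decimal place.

H(0) = 8.31 × 2300 / 160 = 119.46
20 log₁₀(119.46) = 41.54 dB

41.5 dB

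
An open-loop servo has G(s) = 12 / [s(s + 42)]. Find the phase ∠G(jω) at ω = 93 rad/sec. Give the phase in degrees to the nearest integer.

-156°

∠(j93 + 42) = arctan(93/42) = 65.70°
∠(j93) = 90.00°
∠G(j93) = − (65.70° + 90.00°) = -155.70°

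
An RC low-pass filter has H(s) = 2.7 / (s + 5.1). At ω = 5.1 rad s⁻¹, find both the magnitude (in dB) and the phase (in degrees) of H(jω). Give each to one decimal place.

|H| = -8.5 dB, ∠H = -45.0°

|j5.1 + 5.1| = √(5.1² + 5.1²) = 7.212
|H(j5.1)| = 2.7 / 7.212 = 0.37435
20 log₁₀(0.37435) = -8.53 dB
∠(j5.1 + 5.1) = arctan(5.1/5.1) = 45.00°
∠H(j5.1) = −45.00° = -45.00°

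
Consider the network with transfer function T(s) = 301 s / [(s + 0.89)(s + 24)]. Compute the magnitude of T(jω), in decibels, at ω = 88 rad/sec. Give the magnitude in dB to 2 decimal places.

|j88| = 88
|j88 + 0.89| = √(88² + 0.89²) = 88
|j88 + 24| = √(88² + 24²) = 91.21
|T(j88)| = 301 × 88 / (88 × 91.21) = 3.2998
20 log₁₀(3.2998) = 10.370 dB

10.37 dB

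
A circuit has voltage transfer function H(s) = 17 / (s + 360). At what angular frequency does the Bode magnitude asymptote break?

The single real pole at s = −360 gives a corner at ω = 360 rad/s.

360 rad/s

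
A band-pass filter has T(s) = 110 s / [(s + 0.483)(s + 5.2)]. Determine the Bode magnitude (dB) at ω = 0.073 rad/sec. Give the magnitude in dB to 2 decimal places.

10.00 dB

|j0.073| = 0.073
|j0.073 + 0.483| = √(0.073² + 0.483²) = 0.4885
|j0.073 + 5.2| = √(0.073² + 5.2²) = 5.201
|T(j0.073)| = 110 × 0.073 / (0.4885 × 5.201) = 3.161
20 log₁₀(3.161) = 9.996 dB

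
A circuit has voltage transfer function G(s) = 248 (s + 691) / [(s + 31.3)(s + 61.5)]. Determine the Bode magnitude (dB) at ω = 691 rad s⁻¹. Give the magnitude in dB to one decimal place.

-5.9 dB

|j691 + 691| = √(691² + 691²) = 977.2
|j691 + 31.3| = √(691² + 31.3²) = 691.7
|j691 + 61.5| = √(691² + 61.5²) = 693.7
|G(j691)| = 248 × 977.2 / (691.7 × 693.7) = 0.50505
20 log₁₀(0.50505) = -5.93 dB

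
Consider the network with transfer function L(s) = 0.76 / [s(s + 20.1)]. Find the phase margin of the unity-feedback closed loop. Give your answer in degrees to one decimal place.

Gain crossover: |L(jω)| = 1 at ω ≈ 0.0378 rad/s.
∠L(j0.0378) = −90° − arctan(0.0378/20.1) ≈ -90.11°
PM = 180° + (-90.11°) = 89.89°

89.9 deg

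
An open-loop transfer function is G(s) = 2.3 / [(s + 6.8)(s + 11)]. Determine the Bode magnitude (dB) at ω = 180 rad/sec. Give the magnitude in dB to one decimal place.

-83.0 dB

|j180 + 6.8| = √(180² + 6.8²) = 180.1
|j180 + 11| = √(180² + 11²) = 180.3
|G(j180)| = 2.3 / (180.1 × 180.3) = 7.0805e-05
20 log₁₀(7.0805e-05) = -83.00 dB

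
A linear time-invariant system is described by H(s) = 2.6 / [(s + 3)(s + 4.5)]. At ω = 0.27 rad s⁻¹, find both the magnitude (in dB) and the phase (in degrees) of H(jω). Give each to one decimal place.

|H| = -14.4 dB, ∠H = -8.6 deg

|j0.27 + 3| = √(0.27² + 3²) = 3.012
|j0.27 + 4.5| = √(0.27² + 4.5²) = 4.508
|H(j0.27)| = 2.6 / (3.012 × 4.508) = 0.19147
20 log₁₀(0.19147) = -14.36 dB
∠(j0.27 + 3) = arctan(0.27/3) = 5.14°
∠(j0.27 + 4.5) = arctan(0.27/4.5) = 3.43°
∠H(j0.27) = − (5.14° + 3.43°) = -8.58°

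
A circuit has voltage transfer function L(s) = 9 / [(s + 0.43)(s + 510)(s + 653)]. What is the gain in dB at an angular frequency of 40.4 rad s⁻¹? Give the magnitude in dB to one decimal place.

|j40.4 + 0.43| = √(40.4² + 0.43²) = 40.4
|j40.4 + 510| = √(40.4² + 510²) = 511.6
|j40.4 + 653| = √(40.4² + 653²) = 654.2
|L(j40.4)| = 9 / (40.4 × 511.6 × 654.2) = 6.6553e-07
20 log₁₀(6.6553e-07) = -123.54 dB

-123.5 dB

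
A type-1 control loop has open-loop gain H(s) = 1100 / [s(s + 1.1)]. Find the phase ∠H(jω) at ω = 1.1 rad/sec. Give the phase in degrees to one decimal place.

-135.0°

∠(j1.1 + 1.1) = arctan(1.1/1.1) = 45.00°
∠(j1.1) = 90.00°
∠H(j1.1) = − (45.00° + 90.00°) = -135.00°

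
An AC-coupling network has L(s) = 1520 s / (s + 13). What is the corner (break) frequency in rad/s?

13 rad/s

The single real pole at s = −13 gives a corner at ω = 13 rad/s.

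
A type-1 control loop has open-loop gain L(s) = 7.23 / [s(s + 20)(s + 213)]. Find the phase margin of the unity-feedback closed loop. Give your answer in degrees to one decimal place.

Gain crossover: |L(jω)| = 1 at ω ≈ 0.0017 rad/s.
∠L(j0.0017) = −90° − arctan(0.0017/20) − arctan(0.0017/213) ≈ -90.01°
PM = 180° + (-90.01°) = 89.99°

90.0°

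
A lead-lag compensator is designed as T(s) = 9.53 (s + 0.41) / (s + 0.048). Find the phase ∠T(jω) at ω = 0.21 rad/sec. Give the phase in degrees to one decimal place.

-50.0 deg

∠(j0.21 + 0.41) = arctan(0.21/0.41) = 27.12°
∠(j0.21 + 0.048) = arctan(0.21/0.048) = 77.12°
∠T(j0.21) = 27.12° − 77.12° = -50.00°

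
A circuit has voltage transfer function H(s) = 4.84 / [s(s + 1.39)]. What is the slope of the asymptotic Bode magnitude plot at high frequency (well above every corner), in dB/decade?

With 0 zeros and 2 poles, the high-frequency asymptotic slope is 20 × (0 − 2) = -40 dB/decade.

-40 dB/decade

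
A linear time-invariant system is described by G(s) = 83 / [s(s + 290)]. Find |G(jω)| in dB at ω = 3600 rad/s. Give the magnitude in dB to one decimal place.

|j3600 + 290| = √(3600² + 290²) = 3612
|j3600| = 3600
|G(j3600)| = 83 / (3612 × 3600) = 6.3836e-06
20 log₁₀(6.3836e-06) = -103.90 dB

-103.9 dB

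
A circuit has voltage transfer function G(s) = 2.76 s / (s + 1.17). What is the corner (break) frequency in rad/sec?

The single real pole at s = −1.17 gives a corner at ω = 1.17 rad/sec.

1.17 rad/sec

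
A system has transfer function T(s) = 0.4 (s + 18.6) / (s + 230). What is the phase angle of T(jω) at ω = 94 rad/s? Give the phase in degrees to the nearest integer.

57 deg

∠(j94 + 18.6) = arctan(94/18.6) = 78.81°
∠(j94 + 230) = arctan(94/230) = 22.23°
∠T(j94) = 78.81° − 22.23° = 56.58°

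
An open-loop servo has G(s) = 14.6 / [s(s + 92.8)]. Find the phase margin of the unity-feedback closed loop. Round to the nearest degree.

Gain crossover: |G(jω)| = 1 at ω ≈ 0.157 rad/s.
∠G(j0.157) = −90° − arctan(0.157/92.8) ≈ -90.10°
PM = 180° + (-90.10°) = 89.90°

90°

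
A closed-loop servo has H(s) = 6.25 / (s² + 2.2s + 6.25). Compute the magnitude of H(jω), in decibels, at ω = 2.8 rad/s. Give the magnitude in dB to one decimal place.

-0.2 dB

|(j2.8)² + 2.2(j2.8) + 6.25| = |-1.59 + j6.16| = 6.362
|H(j2.8)| = 6.25 / 6.362 = 0.98241
20 log₁₀(0.98241) = -0.15 dB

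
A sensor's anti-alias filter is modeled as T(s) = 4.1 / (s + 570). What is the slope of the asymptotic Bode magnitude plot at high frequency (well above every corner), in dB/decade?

-20 dB/decade

With 0 zeros and 1 pole, the high-frequency asymptotic slope is 20 × (0 − 1) = -20 dB/decade.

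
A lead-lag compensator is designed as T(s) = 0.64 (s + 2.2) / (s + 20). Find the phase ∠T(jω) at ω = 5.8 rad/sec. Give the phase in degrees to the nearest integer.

53°

∠(j5.8 + 2.2) = arctan(5.8/2.2) = 69.23°
∠(j5.8 + 20) = arctan(5.8/20) = 16.17°
∠T(j5.8) = 69.23° − 16.17° = 53.06°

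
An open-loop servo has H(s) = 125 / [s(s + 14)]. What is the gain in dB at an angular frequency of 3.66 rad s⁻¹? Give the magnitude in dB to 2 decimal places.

7.46 dB

|j3.66 + 14| = √(3.66² + 14²) = 14.47
|j3.66| = 3.66
|H(j3.66)| = 125 / (14.47 × 3.66) = 2.3602
20 log₁₀(2.3602) = 7.459 dB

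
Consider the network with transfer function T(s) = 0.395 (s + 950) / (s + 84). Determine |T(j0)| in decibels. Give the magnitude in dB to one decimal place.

T(0) = 0.395 × 950 / 84 = 4.4673
20 log₁₀(4.4673) = 13.00 dB

13.0 dB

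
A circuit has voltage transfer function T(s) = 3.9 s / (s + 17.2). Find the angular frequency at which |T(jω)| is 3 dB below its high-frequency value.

For a single-pole high-pass, the −3 dB point is at the pole: ω = 17.2 rad/s.

17.2 rad/s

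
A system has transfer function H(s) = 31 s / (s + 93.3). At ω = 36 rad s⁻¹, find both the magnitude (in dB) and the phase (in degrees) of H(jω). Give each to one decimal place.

|j36| = 36
|j36 + 93.3| = √(36² + 93.3²) = 100
|H(j36)| = 31 × 36 / 100 = 11.16
20 log₁₀(11.16) = 20.95 dB
∠(j36) = 90.00°
∠(j36 + 93.3) = arctan(36/93.3) = 21.10°
∠H(j36) = 90.00° − 21.10° = 68.90°

|H| = 21.0 dB, ∠H = 68.9 deg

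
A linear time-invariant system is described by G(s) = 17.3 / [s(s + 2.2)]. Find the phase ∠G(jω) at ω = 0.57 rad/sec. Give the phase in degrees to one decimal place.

∠(j0.57 + 2.2) = arctan(0.57/2.2) = 14.53°
∠(j0.57) = 90.00°
∠G(j0.57) = − (14.53° + 90.00°) = -104.53°

-104.5°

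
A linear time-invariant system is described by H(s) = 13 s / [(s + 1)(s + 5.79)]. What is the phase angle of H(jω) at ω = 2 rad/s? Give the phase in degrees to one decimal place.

∠(j2) = 90.00°
∠(j2 + 1) = arctan(2/1) = 63.43°
∠(j2 + 5.79) = arctan(2/5.79) = 19.06°
∠H(j2) = 90.00° − (63.43° + 19.06°) = 7.51°

7.5°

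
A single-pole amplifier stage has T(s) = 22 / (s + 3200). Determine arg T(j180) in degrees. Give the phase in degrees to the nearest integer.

-3°

∠(j180 + 3200) = arctan(180/3200) = 3.22°
∠T(j180) = −3.22° = -3.22°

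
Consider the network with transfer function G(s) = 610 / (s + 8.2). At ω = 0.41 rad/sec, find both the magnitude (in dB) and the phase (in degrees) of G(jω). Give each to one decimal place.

|G| = 37.4 dB, ∠G = -2.9°

|j0.41 + 8.2| = √(0.41² + 8.2²) = 8.21
|G(j0.41)| = 610 / 8.21 = 74.297
20 log₁₀(74.297) = 37.42 dB
∠(j0.41 + 8.2) = arctan(0.41/8.2) = 2.86°
∠G(j0.41) = −2.86° = -2.86°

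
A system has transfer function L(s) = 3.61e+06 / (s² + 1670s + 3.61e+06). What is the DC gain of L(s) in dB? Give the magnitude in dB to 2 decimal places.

0.00 dB

L(0) = 3.61e+06 / 3.61e+06 = 1
20 log₁₀(1) = 0.000 dB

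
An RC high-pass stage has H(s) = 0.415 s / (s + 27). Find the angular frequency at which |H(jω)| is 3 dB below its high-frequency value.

For a single-pole high-pass, the −3 dB point is at the pole: ω = 27 rad s⁻¹.

27 rad s⁻¹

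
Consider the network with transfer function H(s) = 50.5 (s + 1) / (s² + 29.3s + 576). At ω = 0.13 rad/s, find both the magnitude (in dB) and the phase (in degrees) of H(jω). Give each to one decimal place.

|H| = -21.1 dB, ∠H = 7.0 deg

|j0.13 + 1| = √(0.13² + 1²) = 1.008
|(j0.13)² + 29.3(j0.13) + 576| = |575.98 + j3.809| = 576
|H(j0.13)| = 50.5 × 1.008 / 576 = 0.088412
20 log₁₀(0.088412) = -21.07 dB
∠(j0.13 + 1) = arctan(0.13/1) = 7.41°
∠[(j0.13)² + 29.3(j0.13) + 576] = ∠[575.98 + j3.809] = 0.38°
∠H(j0.13) = 7.41° − 0.38° = 7.03°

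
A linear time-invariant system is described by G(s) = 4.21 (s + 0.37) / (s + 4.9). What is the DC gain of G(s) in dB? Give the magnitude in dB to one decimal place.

-10.0 dB

G(0) = 4.21 × 0.37 / 4.9 = 0.3179
20 log₁₀(0.3179) = -9.95 dB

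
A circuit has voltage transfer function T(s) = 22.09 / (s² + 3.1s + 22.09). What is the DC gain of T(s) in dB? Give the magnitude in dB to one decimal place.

0.0 dB

T(0) = 22.09 / 22.09 = 1
20 log₁₀(1) = 0.00 dB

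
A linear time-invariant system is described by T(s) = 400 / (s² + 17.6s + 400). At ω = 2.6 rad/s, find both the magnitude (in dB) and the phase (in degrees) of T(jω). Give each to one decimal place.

|(j2.6)² + 17.6(j2.6) + 400| = |393.24 + j45.76| = 395.9
|T(j2.6)| = 400 / 395.9 = 1.0104
20 log₁₀(1.0104) = 0.09 dB
∠[(j2.6)² + 17.6(j2.6) + 400] = ∠[393.24 + j45.76] = 6.64°
∠T(j2.6) = −6.64° = -6.64°

|T| = 0.1 dB, ∠T = -6.6°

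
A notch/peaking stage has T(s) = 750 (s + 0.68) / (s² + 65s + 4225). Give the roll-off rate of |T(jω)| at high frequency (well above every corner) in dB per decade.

With 1 zero and 2 poles, the high-frequency asymptotic slope is 20 × (1 − 2) = -20 dB/decade.

-20 dB/decade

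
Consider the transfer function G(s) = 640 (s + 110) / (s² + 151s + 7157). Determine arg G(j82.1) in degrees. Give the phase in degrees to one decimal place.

-51.3°

∠(j82.1 + 110) = arctan(82.1/110) = 36.74°
∠[(j82.1)² + 151(j82.1) + 7157] = ∠[416.59 + j12397] = 88.08°
∠G(j82.1) = 36.74° − 88.08° = -51.34°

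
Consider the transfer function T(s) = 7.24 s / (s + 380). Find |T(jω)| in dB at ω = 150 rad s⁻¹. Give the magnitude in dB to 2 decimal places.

|j150| = 150
|j150 + 380| = √(150² + 380²) = 408.5
|T(j150)| = 7.24 × 150 / 408.5 = 2.6583
20 log₁₀(2.6583) = 8.492 dB

8.49 dB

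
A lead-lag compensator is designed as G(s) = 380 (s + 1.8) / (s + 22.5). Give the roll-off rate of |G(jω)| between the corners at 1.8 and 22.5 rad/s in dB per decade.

In this band the factors already past their corner are: zero at 1.8; net slope = 20 dB/decade.

20 dB/decade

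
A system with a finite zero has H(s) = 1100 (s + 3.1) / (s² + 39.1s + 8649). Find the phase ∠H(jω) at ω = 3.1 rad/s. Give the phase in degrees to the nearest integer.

∠(j3.1 + 3.1) = arctan(3.1/3.1) = 45.00°
∠[(j3.1)² + 39.1(j3.1) + 8649] = ∠[8639.4 + j121.21] = 0.80°
∠H(j3.1) = 45.00° − 0.80° = 44.20°

44 deg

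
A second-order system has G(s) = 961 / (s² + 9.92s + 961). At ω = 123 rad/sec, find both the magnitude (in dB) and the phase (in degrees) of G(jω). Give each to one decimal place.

|(j123)² + 9.92(j123) + 961| = |-14168 + j1220.2| = 1.422e+04
|G(j123)| = 961 / 1.422e+04 = 0.067579
20 log₁₀(0.067579) = -23.40 dB
∠[(j123)² + 9.92(j123) + 961] = ∠[-14168 + j1220.2] = 175.08°
∠G(j123) = −175.08° = -175.08°

|G| = -23.4 dB, ∠G = -175.1°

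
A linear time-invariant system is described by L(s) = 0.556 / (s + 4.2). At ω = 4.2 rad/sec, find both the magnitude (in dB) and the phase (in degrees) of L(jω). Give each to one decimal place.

|j4.2 + 4.2| = √(4.2² + 4.2²) = 5.94
|L(j4.2)| = 0.556 / 5.94 = 0.093607
20 log₁₀(0.093607) = -20.57 dB
∠(j4.2 + 4.2) = arctan(4.2/4.2) = 45.00°
∠L(j4.2) = −45.00° = -45.00°

|L| = -20.6 dB, ∠L = -45.0°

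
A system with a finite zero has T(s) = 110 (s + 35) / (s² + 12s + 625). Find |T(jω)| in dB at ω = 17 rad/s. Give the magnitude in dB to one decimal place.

20.7 dB

|j17 + 35| = √(17² + 35²) = 38.91
|(j17)² + 12(j17) + 625| = |336 + j204| = 393.1
|T(j17)| = 110 × 38.91 / 393.1 = 10.889
20 log₁₀(10.889) = 20.74 dB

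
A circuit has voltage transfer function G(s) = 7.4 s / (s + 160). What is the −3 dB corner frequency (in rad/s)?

For a single-pole high-pass, the −3 dB point is at the pole: ω = 160 rad/s.

160 rad/s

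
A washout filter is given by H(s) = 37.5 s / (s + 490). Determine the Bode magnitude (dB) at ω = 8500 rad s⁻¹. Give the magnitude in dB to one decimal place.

|j8500| = 8500
|j8500 + 490| = √(8500² + 490²) = 8514
|H(j8500)| = 37.5 × 8500 / 8514 = 37.438
20 log₁₀(37.438) = 31.47 dB

31.5 dB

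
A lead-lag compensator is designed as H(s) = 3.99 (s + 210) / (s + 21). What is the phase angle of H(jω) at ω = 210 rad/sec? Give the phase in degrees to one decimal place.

-39.3°

∠(j210 + 210) = arctan(210/210) = 45.00°
∠(j210 + 21) = arctan(210/21) = 84.29°
∠H(j210) = 45.00° − 84.29° = -39.29°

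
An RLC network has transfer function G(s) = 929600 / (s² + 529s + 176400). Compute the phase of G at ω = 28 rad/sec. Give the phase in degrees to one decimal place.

-4.8 deg

∠[(j28)² + 529(j28) + 176400] = ∠[1.7562e+05 + j14812] = 4.82°
∠G(j28) = −4.82° = -4.82°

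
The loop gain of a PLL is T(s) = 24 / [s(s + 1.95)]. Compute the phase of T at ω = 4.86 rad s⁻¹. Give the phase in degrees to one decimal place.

∠(j4.86 + 1.95) = arctan(4.86/1.95) = 68.14°
∠(j4.86) = 90.00°
∠T(j4.86) = − (68.14° + 90.00°) = -158.14°

-158.1°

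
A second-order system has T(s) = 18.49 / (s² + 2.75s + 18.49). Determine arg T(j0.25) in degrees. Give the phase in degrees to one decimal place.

∠[(j0.25)² + 2.75(j0.25) + 18.49] = ∠[18.427 + j0.6875] = 2.14°
∠T(j0.25) = −2.14° = -2.14°

-2.1 deg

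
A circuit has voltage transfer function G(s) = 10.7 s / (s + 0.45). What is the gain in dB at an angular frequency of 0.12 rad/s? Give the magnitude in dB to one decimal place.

|j0.12| = 0.12
|j0.12 + 0.45| = √(0.12² + 0.45²) = 0.4657
|G(j0.12)| = 10.7 × 0.12 / 0.4657 = 2.757
20 log₁₀(2.757) = 8.81 dB

8.8 dB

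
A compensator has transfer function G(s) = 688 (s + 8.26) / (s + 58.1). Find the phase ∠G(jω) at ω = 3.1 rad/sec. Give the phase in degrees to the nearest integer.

18°

∠(j3.1 + 8.26) = arctan(3.1/8.26) = 20.57°
∠(j3.1 + 58.1) = arctan(3.1/58.1) = 3.05°
∠G(j3.1) = 20.57° − 3.05° = 17.52°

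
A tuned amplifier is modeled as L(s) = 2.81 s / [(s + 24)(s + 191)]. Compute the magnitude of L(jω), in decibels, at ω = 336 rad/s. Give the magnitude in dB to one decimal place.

-42.8 dB

|j336| = 336
|j336 + 24| = √(336² + 24²) = 336.9
|j336 + 191| = √(336² + 191²) = 386.5
|L(j336)| = 2.81 × 336 / (336.9 × 386.5) = 0.007252
20 log₁₀(0.007252) = -42.79 dB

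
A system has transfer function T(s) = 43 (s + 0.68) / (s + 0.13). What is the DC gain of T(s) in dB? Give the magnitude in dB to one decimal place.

47.0 dB

T(0) = 43 × 0.68 / 0.13 = 224.92
20 log₁₀(224.92) = 47.04 dB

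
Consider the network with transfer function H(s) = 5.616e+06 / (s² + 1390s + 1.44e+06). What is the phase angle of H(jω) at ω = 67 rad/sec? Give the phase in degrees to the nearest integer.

-4 deg

∠[(j67)² + 1390(j67) + 1.44e+06] = ∠[1.4355e+06 + j93130] = 3.71°
∠H(j67) = −3.71° = -3.71°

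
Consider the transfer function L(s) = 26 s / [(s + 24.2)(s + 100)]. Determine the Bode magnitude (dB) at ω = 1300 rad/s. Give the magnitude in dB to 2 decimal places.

|j1300| = 1300
|j1300 + 24.2| = √(1300² + 24.2²) = 1300
|j1300 + 100| = √(1300² + 100²) = 1304
|L(j1300)| = 26 × 1300 / (1300 × 1304) = 0.019938
20 log₁₀(0.019938) = -34.007 dB

-34.01 dB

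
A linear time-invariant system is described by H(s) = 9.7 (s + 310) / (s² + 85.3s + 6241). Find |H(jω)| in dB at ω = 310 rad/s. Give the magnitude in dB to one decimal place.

|j310 + 310| = √(310² + 310²) = 438.4
|(j310)² + 85.3(j310) + 6241| = |-89859 + j26443| = 9.367e+04
|H(j310)| = 9.7 × 438.4 / 9.367e+04 = 0.0454
20 log₁₀(0.0454) = -26.86 dB

-26.9 dB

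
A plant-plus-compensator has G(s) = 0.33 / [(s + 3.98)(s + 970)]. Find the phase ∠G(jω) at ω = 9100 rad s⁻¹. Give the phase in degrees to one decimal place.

∠(j9100 + 3.98) = arctan(9100/3.98) = 89.97°
∠(j9100 + 970) = arctan(9100/970) = 83.92°
∠G(j9100) = − (89.97° + 83.92°) = -173.89°

-173.9 deg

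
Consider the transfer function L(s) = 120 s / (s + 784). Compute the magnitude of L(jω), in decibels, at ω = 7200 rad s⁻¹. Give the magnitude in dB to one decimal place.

|j7200| = 7200
|j7200 + 784| = √(7200² + 784²) = 7243
|L(j7200)| = 120 × 7200 / 7243 = 119.29
20 log₁₀(119.29) = 41.53 dB

41.5 dB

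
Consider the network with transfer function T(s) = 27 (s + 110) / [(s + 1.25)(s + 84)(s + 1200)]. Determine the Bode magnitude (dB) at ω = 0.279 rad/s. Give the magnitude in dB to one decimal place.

-32.8 dB

|j0.279 + 110| = √(0.279² + 110²) = 110
|j0.279 + 1.25| = √(0.279² + 1.25²) = 1.281
|j0.279 + 84| = √(0.279² + 84²) = 84
|j0.279 + 1200| = √(0.279² + 1200²) = 1200
|T(j0.279)| = 27 × 110 / (1.281 × 84 × 1200) = 0.023005
20 log₁₀(0.023005) = -32.76 dB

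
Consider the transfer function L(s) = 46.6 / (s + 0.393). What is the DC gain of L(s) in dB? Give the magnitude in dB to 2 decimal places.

L(0) = 46.6 / 0.393 = 118.58
20 log₁₀(118.58) = 41.480 dB

41.48 dB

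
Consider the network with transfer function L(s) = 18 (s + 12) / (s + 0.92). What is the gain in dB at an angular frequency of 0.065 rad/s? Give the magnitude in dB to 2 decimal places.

|j0.065 + 12| = √(0.065² + 12²) = 12
|j0.065 + 0.92| = √(0.065² + 0.92²) = 0.9223
|L(j0.065)| = 18 × 12 / 0.9223 = 234.2
20 log₁₀(234.2) = 47.392 dB

47.39 dB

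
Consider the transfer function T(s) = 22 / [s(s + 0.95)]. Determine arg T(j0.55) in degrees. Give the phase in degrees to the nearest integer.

∠(j0.55 + 0.95) = arctan(0.55/0.95) = 30.07°
∠(j0.55) = 90.00°
∠T(j0.55) = − (30.07° + 90.00°) = -120.07°

-120°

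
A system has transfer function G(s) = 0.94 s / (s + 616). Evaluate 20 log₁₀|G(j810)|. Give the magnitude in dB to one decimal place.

-2.5 dB

|j810| = 810
|j810 + 616| = √(810² + 616²) = 1018
|G(j810)| = 0.94 × 810 / 1018 = 0.74821
20 log₁₀(0.74821) = -2.52 dB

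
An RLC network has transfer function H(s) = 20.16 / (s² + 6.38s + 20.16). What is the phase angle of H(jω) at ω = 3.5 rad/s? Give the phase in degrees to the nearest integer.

∠[(j3.5)² + 6.38(j3.5) + 20.16] = ∠[7.91 + j22.33] = 70.49°
∠H(j3.5) = −70.49° = -70.49°

-70°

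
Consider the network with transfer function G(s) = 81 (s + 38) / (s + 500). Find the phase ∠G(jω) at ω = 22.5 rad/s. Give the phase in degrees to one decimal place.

∠(j22.5 + 38) = arctan(22.5/38) = 30.63°
∠(j22.5 + 500) = arctan(22.5/500) = 2.58°
∠G(j22.5) = 30.63° − 2.58° = 28.05°

28.1°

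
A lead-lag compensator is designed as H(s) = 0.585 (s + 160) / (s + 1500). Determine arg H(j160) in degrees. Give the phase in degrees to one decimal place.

∠(j160 + 160) = arctan(160/160) = 45.00°
∠(j160 + 1500) = arctan(160/1500) = 6.09°
∠H(j160) = 45.00° − 6.09° = 38.91°

38.9°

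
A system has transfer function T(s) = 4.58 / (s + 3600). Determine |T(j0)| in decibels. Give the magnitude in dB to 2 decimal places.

-57.91 dB

T(0) = 4.58 / 3600 = 0.0012722
20 log₁₀(0.0012722) = -57.909 dB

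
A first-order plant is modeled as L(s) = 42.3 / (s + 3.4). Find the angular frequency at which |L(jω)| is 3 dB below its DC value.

3.4 rad/s

For a single-pole low-pass, the −3 dB point is at the pole: ω = 3.4 rad/s.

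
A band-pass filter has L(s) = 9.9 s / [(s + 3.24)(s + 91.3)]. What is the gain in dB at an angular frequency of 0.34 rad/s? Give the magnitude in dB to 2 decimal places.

|j0.34| = 0.34
|j0.34 + 3.24| = √(0.34² + 3.24²) = 3.258
|j0.34 + 91.3| = √(0.34² + 91.3²) = 91.3
|L(j0.34)| = 9.9 × 0.34 / (3.258 × 91.3) = 0.011317
20 log₁₀(0.011317) = -38.926 dB

-38.93 dB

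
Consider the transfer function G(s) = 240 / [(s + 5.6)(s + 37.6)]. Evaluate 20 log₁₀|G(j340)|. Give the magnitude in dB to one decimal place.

|j340 + 5.6| = √(340² + 5.6²) = 340
|j340 + 37.6| = √(340² + 37.6²) = 342.1
|G(j340)| = 240 / (340 × 342.1) = 0.0020633
20 log₁₀(0.0020633) = -53.71 dB

-53.7 dB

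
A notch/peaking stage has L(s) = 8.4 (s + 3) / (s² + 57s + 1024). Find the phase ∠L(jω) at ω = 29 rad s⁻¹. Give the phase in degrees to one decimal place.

∠(j29 + 3) = arctan(29/3) = 84.09°
∠[(j29)² + 57(j29) + 1024] = ∠[183 + j1653] = 83.68°
∠L(j29) = 84.09° − 83.68° = 0.41°

0.4°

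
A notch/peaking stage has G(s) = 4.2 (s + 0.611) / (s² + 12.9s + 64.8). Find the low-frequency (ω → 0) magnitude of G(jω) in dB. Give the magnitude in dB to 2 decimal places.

G(0) = 4.2 × 0.611 / 64.8 = 0.039602
20 log₁₀(0.039602) = -28.046 dB

-28.05 dB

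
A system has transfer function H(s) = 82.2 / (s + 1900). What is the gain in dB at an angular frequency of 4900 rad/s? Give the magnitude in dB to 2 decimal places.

-36.11 dB

|j4900 + 1900| = √(4900² + 1900²) = 5255
|H(j4900)| = 82.2 / 5255 = 0.015641
20 log₁₀(0.015641) = -36.115 dB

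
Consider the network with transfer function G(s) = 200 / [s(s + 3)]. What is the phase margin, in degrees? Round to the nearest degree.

Gain crossover: |G(jω)| = 1 at ω ≈ 14 rad s⁻¹.
∠G(j14) = −90° − arctan(14/3) ≈ -167.89°
PM = 180° + (-167.89°) = 12.11°

12°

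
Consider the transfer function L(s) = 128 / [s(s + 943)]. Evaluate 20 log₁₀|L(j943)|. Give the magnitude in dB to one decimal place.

|j943 + 943| = √(943² + 943²) = 1334
|j943| = 943
|L(j943)| = 128 / (1334 × 943) = 0.00010178
20 log₁₀(0.00010178) = -79.85 dB

-79.8 dB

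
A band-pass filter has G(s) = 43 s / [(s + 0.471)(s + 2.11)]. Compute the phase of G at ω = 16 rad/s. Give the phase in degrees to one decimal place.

-80.8°

∠(j16) = 90.00°
∠(j16 + 0.471) = arctan(16/0.471) = 88.31°
∠(j16 + 2.11) = arctan(16/2.11) = 82.49°
∠G(j16) = 90.00° − (88.31° + 82.49°) = -80.80°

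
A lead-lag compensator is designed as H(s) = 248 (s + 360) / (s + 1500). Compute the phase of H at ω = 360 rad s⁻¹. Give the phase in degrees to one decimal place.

31.5 deg

∠(j360 + 360) = arctan(360/360) = 45.00°
∠(j360 + 1500) = arctan(360/1500) = 13.50°
∠H(j360) = 45.00° − 13.50° = 31.50°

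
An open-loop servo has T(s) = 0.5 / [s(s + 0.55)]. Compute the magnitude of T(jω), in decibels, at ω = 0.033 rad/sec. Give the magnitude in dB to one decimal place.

28.8 dB

|j0.033 + 0.55| = √(0.033² + 0.55²) = 0.551
|j0.033| = 0.033
|T(j0.033)| = 0.5 / (0.551 × 0.033) = 27.499
20 log₁₀(27.499) = 28.79 dB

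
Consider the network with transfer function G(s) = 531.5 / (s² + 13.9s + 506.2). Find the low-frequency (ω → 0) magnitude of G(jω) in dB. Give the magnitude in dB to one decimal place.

G(0) = 531.5 / 506.2 = 1.05
20 log₁₀(1.05) = 0.42 dB

0.4 dB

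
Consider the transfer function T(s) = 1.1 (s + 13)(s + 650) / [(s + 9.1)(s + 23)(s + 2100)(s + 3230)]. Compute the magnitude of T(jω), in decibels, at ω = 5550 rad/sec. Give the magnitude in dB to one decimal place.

|j5550 + 13| = √(5550² + 13²) = 5550
|j5550 + 650| = √(5550² + 650²) = 5588
|j5550 + 9.1| = √(5550² + 9.1²) = 5550
|j5550 + 23| = √(5550² + 23²) = 5550
|j5550 + 2100| = √(5550² + 2100²) = 5934
|j5550 + 3230| = √(5550² + 3230²) = 6421
|T(j5550)| = 1.1 × 5550 × 5588 / (5550 × 5550 × 5934 × 6421) = 2.9065e-08
20 log₁₀(2.9065e-08) = -150.73 dB

-150.7 dB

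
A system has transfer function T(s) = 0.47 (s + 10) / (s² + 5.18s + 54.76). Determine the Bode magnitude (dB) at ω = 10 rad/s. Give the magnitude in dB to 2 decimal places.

|j10 + 10| = √(10² + 10²) = 14.14
|(j10)² + 5.18(j10) + 54.76| = |-45.24 + j51.8| = 68.77
|T(j10)| = 0.47 × 14.14 / 68.77 = 0.096647
20 log₁₀(0.096647) = -20.296 dB

-20.30 dB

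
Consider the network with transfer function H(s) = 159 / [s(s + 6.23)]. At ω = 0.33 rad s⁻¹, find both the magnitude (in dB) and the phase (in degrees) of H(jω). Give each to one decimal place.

|H| = 37.8 dB, ∠H = -93.0°

|j0.33 + 6.23| = √(0.33² + 6.23²) = 6.239
|j0.33| = 0.33
|H(j0.33)| = 159 / (6.239 × 0.33) = 77.23
20 log₁₀(77.23) = 37.76 dB
∠(j0.33 + 6.23) = arctan(0.33/6.23) = 3.03°
∠(j0.33) = 90.00°
∠H(j0.33) = − (3.03° + 90.00°) = -93.03°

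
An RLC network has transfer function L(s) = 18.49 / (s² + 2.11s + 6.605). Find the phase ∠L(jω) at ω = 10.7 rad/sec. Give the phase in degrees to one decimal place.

-168.2°

∠[(j10.7)² + 2.11(j10.7) + 6.605] = ∠[-107.88 + j22.577] = 168.18°
∠L(j10.7) = −168.18° = -168.18°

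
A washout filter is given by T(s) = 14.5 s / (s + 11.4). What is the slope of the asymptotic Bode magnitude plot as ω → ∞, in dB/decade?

0 dB/decade

With 1 zero and 1 pole, the high-frequency asymptotic slope is 20 × (1 − 1) = 0 dB/decade.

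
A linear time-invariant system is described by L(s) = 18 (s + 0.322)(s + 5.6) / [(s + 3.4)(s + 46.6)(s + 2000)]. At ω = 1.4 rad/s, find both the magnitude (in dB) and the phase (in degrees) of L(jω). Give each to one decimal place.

|j1.4 + 0.322| = √(1.4² + 0.322²) = 1.437
|j1.4 + 5.6| = √(1.4² + 5.6²) = 5.772
|j1.4 + 3.4| = √(1.4² + 3.4²) = 3.677
|j1.4 + 46.6| = √(1.4² + 46.6²) = 46.62
|j1.4 + 2000| = √(1.4² + 2000²) = 2000
|L(j1.4)| = 18 × 1.437 × 5.772 / (3.677 × 46.62 × 2000) = 0.00043536
20 log₁₀(0.00043536) = -67.22 dB
∠(j1.4 + 0.322) = arctan(1.4/0.322) = 77.05°
∠(j1.4 + 5.6) = arctan(1.4/5.6) = 14.04°
∠(j1.4 + 3.4) = arctan(1.4/3.4) = 22.38°
∠(j1.4 + 46.6) = arctan(1.4/46.6) = 1.72°
∠(j1.4 + 2000) = arctan(1.4/2000) = 0.04°
∠L(j1.4) = 77.05° + 14.04° − (22.38° + 1.72° + 0.04°) = 66.94°

|L| = -67.2 dB, ∠L = 66.9 deg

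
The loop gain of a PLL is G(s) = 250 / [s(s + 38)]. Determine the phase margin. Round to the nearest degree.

80°

Gain crossover: |G(jω)| = 1 at ω ≈ 6.49 rad/sec.
∠G(j6.49) = −90° − arctan(6.49/38) ≈ -99.68°
PM = 180° + (-99.68°) = 80.32°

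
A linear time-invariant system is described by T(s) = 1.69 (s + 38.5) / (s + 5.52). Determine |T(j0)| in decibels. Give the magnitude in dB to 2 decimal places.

21.43 dB

T(0) = 1.69 × 38.5 / 5.52 = 11.787
20 log₁₀(11.787) = 21.428 dB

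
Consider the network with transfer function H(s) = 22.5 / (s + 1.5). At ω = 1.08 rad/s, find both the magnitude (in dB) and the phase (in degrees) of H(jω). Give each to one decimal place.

|H| = 21.7 dB, ∠H = -35.8°

|j1.08 + 1.5| = √(1.08² + 1.5²) = 1.848
|H(j1.08)| = 22.5 / 1.848 = 12.173
20 log₁₀(12.173) = 21.71 dB
∠(j1.08 + 1.5) = arctan(1.08/1.5) = 35.75°
∠H(j1.08) = −35.75° = -35.75°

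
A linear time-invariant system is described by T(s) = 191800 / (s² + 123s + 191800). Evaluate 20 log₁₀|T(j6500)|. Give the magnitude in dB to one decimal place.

-46.8 dB

|(j6500)² + 123(j6500) + 191800| = |-4.2058e+07 + j7.995e+05| = 4.207e+07
|T(j6500)| = 191800 / 4.207e+07 = 0.0045595
20 log₁₀(0.0045595) = -46.82 dB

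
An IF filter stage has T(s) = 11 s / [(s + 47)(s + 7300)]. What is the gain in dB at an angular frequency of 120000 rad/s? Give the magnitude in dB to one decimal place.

-80.8 dB

|j120000| = 1.2e+05
|j120000 + 47| = √(120000² + 47²) = 1.2e+05
|j120000 + 7300| = √(120000² + 7300²) = 1.202e+05
|T(j120000)| = 11 × 1.2e+05 / (1.2e+05 × 1.202e+05) = 9.1498e-05
20 log₁₀(9.1498e-05) = -80.77 dB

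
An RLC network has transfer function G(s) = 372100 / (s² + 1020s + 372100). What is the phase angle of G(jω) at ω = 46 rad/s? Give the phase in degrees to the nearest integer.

∠[(j46)² + 1020(j46) + 372100] = ∠[3.6998e+05 + j46920] = 7.23°
∠G(j46) = −7.23° = -7.23°

-7°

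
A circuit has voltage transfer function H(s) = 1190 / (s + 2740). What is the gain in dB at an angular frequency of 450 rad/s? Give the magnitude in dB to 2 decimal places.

|j450 + 2740| = √(450² + 2740²) = 2777
|H(j450)| = 1190 / 2777 = 0.42857
20 log₁₀(0.42857) = -7.360 dB

-7.36 dB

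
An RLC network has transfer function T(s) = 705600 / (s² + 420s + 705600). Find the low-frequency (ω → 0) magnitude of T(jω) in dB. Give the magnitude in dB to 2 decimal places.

T(0) = 705600 / 705600 = 1
20 log₁₀(1) = 0.000 dB

0.00 dB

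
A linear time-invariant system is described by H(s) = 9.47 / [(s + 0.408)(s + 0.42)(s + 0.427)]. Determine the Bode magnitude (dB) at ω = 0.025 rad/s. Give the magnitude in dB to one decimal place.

42.2 dB

|j0.025 + 0.408| = √(0.025² + 0.408²) = 0.4088
|j0.025 + 0.42| = √(0.025² + 0.42²) = 0.4207
|j0.025 + 0.427| = √(0.025² + 0.427²) = 0.4277
|H(j0.025)| = 9.47 / (0.4088 × 0.4207 × 0.4277) = 128.73
20 log₁₀(128.73) = 42.19 dB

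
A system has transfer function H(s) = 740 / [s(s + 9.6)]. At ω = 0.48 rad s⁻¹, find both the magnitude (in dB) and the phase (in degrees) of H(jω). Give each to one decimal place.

|j0.48 + 9.6| = √(0.48² + 9.6²) = 9.612
|j0.48| = 0.48
|H(j0.48)| = 740 / (9.612 × 0.48) = 160.39
20 log₁₀(160.39) = 44.10 dB
∠(j0.48 + 9.6) = arctan(0.48/9.6) = 2.86°
∠(j0.48) = 90.00°
∠H(j0.48) = − (2.86° + 90.00°) = -92.86°

|H| = 44.1 dB, ∠H = -92.9°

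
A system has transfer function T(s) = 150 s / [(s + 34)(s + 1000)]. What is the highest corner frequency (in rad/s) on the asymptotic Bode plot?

1000 rad/s

Break frequencies occur at each pole and zero magnitude: 34 rad/s, 1000 rad/s.
The highest is 1000 rad/s.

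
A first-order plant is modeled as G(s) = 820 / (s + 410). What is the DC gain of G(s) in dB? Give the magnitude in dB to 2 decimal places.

6.02 dB

G(0) = 820 / 410 = 2
20 log₁₀(2) = 6.021 dB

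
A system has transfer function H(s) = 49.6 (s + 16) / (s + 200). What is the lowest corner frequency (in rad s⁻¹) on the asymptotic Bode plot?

16 rad s⁻¹

Break frequencies occur at each pole and zero magnitude: 16 rad s⁻¹, 200 rad s⁻¹.
The lowest is 16 rad s⁻¹.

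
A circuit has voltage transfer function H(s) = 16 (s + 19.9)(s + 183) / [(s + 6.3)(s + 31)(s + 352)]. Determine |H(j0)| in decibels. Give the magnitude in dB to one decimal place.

-1.4 dB

H(0) = 16 × 19.9 × 183 / (6.3 × 31 × 352) = 0.84758
20 log₁₀(0.84758) = -1.44 dB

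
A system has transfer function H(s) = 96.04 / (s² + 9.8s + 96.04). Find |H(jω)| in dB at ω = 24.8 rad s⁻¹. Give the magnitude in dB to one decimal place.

-15.5 dB

|(j24.8)² + 9.8(j24.8) + 96.04| = |-519 + j243.04| = 573.1
|H(j24.8)| = 96.04 / 573.1 = 0.16758
20 log₁₀(0.16758) = -15.52 dB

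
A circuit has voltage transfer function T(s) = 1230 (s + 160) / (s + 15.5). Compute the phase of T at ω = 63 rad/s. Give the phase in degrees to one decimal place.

-54.7 deg

∠(j63 + 160) = arctan(63/160) = 21.49°
∠(j63 + 15.5) = arctan(63/15.5) = 76.18°
∠T(j63) = 21.49° − 76.18° = -54.69°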